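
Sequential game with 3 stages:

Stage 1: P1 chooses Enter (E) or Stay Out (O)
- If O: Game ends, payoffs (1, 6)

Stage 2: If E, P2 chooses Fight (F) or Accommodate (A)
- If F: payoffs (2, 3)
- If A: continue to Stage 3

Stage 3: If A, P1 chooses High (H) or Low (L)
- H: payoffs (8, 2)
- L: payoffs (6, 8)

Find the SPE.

SPE: (E, F, H); Outcome (2, 3)

Work:
Stage 3: P1 chooses H (8 vs 6)
Stage 2: P2: F->3, A->2 (anticipating H). Choose F
Stage 1: P1: O->1, E->2 (anticipating F, H). Choose E
SPE path: E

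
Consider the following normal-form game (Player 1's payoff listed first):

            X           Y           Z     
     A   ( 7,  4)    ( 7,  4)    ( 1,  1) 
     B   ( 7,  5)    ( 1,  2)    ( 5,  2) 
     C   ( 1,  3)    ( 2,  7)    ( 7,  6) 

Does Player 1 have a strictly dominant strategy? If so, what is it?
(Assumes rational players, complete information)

No strictly dominant strategy exists for Player 1

Work:
A strategy strictly dominates another if it gives a strictly higher payoff against every opponent action. Compare each pair of P1's strategies column-by-column:
  A vs B: [7 vs 7, 7 vs 1, 1 vs 5] → A does not strictly dominate B (column X: 7 ≤ 7)
  A vs C: [7 vs 1, 7 vs 2, 1 vs 7] → A does not strictly dominate C (column Z: 1 ≤ 7)
  B vs A: [7 vs 7, 1 vs 7, 5 vs 1] → B does not strictly dominate A (column X: 7 ≤ 7)
  B vs C: [7 vs 1, 1 vs 2, 5 vs 7] → B does not strictly dominate C (column Y: 1 ≤ 2)
  C vs A: [1 vs 7, 2 vs 7, 7 vs 1] → C does not strictly dominate A (column X: 1 ≤ 7)
  C vs B: [1 vs 7, 2 vs 1, 7 vs 5] → C does not strictly dominate B (column X: 1 ≤ 7)
No single strategy strictly dominates all others → no strictly dominant strategy.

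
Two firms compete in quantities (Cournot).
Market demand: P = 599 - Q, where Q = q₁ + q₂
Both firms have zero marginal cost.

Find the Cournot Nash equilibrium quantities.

q₁* = q₂* = 199.67; P* = 199.67

Work:
Profit: π_i = P·q_i = (a - q_i - q_j)·q_i
FOC: ∂π_i/∂q_i = a - 2q_i - q_j = 0
Reaction function: q_i = (599 - q_j)/2
Symmetry: q* = 599/3 = 199.67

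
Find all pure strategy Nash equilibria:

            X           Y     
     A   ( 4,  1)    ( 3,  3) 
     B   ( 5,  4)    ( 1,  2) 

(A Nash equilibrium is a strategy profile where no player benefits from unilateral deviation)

Nash equilibrium: (A, Y), (B, X)

Work:
Best responses:
  P1 vs X: payoffs [4, 5] → best response B (payoff 5)
  P1 vs Y: payoffs [3, 1] → best response A (payoff 3)
  P2 vs A: payoffs [1, 3] → best response Y (payoff 3)
  P2 vs B: payoffs [4, 2] → best response X (payoff 4)
Mutual best responses: (A,Y), (B,X) → Nash equilibria.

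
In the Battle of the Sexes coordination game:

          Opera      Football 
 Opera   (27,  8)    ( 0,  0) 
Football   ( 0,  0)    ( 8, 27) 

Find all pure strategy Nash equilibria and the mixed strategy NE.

Pure NE: (Opera, Opera) and (Football, Football); Mixed NE: p = 0.7714, q = 0.2286

Work:
Check pure NE:
(Opera, Opera): (27, 8) - no unilateral deviation beneficial
(Football, Football): (8, 27) - no unilateral deviation beneficial
Mixed NE: P1 plays Opera with p = 0.7714, P2 plays Opera with q = 0.2286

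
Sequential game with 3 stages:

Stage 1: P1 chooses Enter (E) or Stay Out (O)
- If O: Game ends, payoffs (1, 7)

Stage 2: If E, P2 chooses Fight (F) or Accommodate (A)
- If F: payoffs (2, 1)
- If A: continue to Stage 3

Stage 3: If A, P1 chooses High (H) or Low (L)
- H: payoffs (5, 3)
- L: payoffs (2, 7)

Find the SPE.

SPE: (E, A, H); Outcome (5, 3)

Work:
Stage 3: P1 chooses H (5 vs 2)
Stage 2: P2: F->1, A->3 (anticipating H). Choose A
Stage 1: P1: O->1, E->5 (anticipating A, H). Choose E
SPE path: E -> A -> H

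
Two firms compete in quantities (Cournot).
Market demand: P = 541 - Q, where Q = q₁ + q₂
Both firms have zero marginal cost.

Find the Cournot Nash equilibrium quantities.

q₁* = q₂* = 180.33; P* = 180.33

Work:
Profit: π_i = P·q_i = (a - q_i - q_j)·q_i
FOC: ∂π_i/∂q_i = a - 2q_i - q_j = 0
Reaction function: q_i = (541 - q_j)/2
Symmetry: q* = 541/3 = 180.33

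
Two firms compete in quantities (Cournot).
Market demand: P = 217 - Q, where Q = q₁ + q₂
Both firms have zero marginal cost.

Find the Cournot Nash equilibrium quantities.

q₁* = q₂* = 72.33; P* = 72.33

Work:
Profit: π_i = P·q_i = (a - q_i - q_j)·q_i
FOC: ∂π_i/∂q_i = a - 2q_i - q_j = 0
Reaction function: q_i = (217 - q_j)/2
Symmetry: q* = 217/3 = 72.33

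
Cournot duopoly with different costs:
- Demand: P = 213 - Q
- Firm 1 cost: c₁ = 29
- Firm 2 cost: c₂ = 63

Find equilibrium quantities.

q₁* = 72.67, q₂* = 38.67

Work:
Reaction: q₁ = (213 - 29 - q₂)/2
Reaction: q₂ = (213 - 63 - q₁)/2
Solve simultaneously:
q₁* = (213 - 2×29 + 63)/3 = 72.67
q₂* = (213 - 2×63 + 29)/3 = 38.67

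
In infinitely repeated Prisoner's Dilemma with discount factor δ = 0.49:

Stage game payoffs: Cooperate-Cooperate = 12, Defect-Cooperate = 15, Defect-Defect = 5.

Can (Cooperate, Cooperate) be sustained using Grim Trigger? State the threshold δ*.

δ* = 0.3; since δ = 0.49 ≥ 0.3, cooperation can be sustained

Work:
For Grim Trigger:
Cooperate forever: 12/(1-δ)
Defect then punished: 15 + 5·δ/(1-δ)
Need: 12/(1-δ) ≥ 15 + 5·δ/(1-δ)
Solving: δ ≥ (T-R)/(T-P) = (15-12)/(15-5) = 0.3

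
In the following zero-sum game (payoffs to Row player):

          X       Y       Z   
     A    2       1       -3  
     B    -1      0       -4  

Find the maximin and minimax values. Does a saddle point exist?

Maximin = -3, Minimax = -3, Saddle: True

Work:
Row minimums: [-3, -4] → maximin = -3
Column maximums: [2, 1, -3] → minimax = -3
Saddle point exists! Game value = -3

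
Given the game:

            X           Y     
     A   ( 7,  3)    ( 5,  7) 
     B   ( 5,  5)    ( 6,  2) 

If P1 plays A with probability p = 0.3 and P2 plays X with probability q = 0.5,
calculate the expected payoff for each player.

E[P1] = 5.65, E[P2] = 3.95

Work:
E[P1] = p·q·π₁(A,X) + p·(1-q)·π₁(A,Y) + (1-p)·q·π₁(B,X) + (1-p)·(1-q)·π₁(B,Y)
= 0.3·0.5·7 + 0.3·0.5·5 + 0.7·0.5·5 + 0.7·0.5·6
= 5.65

E[P2] = 3.95 (similar calculation)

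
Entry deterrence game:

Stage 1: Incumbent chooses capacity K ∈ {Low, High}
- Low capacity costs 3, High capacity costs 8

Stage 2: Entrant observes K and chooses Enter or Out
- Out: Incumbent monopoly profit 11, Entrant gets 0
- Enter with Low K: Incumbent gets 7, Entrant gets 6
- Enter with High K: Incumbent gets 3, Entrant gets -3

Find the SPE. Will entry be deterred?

SPE: (Low, Enter|Low, Out|High); Entry not deterred. Incumbent net profit = 4, Entrant gets 6

Work:
After Low K: Entrant enters (6 > 0)
After High K: Entrant stays out (-3 < 0)
Incumbent: Low → 7−3=4, High → 11−8=3
Incumbent chooses Low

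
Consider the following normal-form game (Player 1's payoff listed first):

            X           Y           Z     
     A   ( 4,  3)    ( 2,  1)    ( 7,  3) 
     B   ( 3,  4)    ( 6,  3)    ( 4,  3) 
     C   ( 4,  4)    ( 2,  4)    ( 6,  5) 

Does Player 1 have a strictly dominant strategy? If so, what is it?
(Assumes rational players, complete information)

No strictly dominant strategy exists for Player 1

Work:
A strategy strictly dominates another if it gives a strictly higher payoff against every opponent action. Compare each pair of P1's strategies column-by-column:
  A vs B: [4 vs 3, 2 vs 6, 7 vs 4] → A does not strictly dominate B (column Y: 2 ≤ 6)
  A vs C: [4 vs 4, 2 vs 2, 7 vs 6] → A does not strictly dominate C (column X: 4 ≤ 4)
  B vs A: [3 vs 4, 6 vs 2, 4 vs 7] → B does not strictly dominate A (column X: 3 ≤ 4)
  B vs C: [3 vs 4, 6 vs 2, 4 vs 6] → B does not strictly dominate C (column X: 3 ≤ 4)
  C vs A: [4 vs 4, 2 vs 2, 6 vs 7] → C does not strictly dominate A (column X: 4 ≤ 4)
  C vs B: [4 vs 3, 2 vs 6, 6 vs 4] → C does not strictly dominate B (column Y: 2 ≤ 6)
No single strategy strictly dominates all others → no strictly dominant strategy.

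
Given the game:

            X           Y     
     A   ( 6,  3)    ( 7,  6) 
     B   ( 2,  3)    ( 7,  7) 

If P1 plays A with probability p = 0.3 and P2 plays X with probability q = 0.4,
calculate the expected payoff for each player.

E[P1] = 5.48, E[P2] = 5.22

Work:
E[P1] = p·q·π₁(A,X) + p·(1-q)·π₁(A,Y) + (1-p)·q·π₁(B,X) + (1-p)·(1-q)·π₁(B,Y)
= 0.3·0.4·6 + 0.3·0.6·7 + 0.7·0.4·2 + 0.7·0.6·7
= 5.48

E[P2] = 5.22 (similar calculation)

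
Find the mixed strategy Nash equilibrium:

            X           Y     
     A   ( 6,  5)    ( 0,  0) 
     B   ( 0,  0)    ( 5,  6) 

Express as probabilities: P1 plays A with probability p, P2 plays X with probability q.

p = 0.5455, q = 0.4545

Work:
Find probabilities that make opponent indifferent:
P2 chooses q to make P1 indifferent between A and B
P1 chooses p to make P2 indifferent between X and Y
Mixed NE: P1 plays (A: 0.5455, B: 0.4545), P2 plays (X: 0.4545, Y: 0.5455)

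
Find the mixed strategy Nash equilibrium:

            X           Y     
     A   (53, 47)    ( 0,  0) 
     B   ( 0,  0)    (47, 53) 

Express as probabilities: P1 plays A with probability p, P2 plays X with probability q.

p = 0.53, q = 0.47

Work:
Find probabilities that make opponent indifferent:
P2 chooses q to make P1 indifferent between A and B
P1 chooses p to make P2 indifferent between X and Y
Mixed NE: P1 plays (A: 0.53, B: 0.47), P2 plays (X: 0.47, Y: 0.53)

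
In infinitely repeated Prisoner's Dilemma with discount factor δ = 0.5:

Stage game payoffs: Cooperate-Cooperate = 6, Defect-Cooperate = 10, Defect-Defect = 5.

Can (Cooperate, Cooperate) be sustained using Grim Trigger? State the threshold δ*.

δ* = 0.8; since δ = 0.5 < 0.8, cooperation cannot be sustained

Work:
For Grim Trigger:
Cooperate forever: 6/(1-δ)
Defect then punished: 10 + 5·δ/(1-δ)
Need: 6/(1-δ) ≥ 10 + 5·δ/(1-δ)
Solving: δ ≥ (T-R)/(T-P) = (10-6)/(10-5) = 0.8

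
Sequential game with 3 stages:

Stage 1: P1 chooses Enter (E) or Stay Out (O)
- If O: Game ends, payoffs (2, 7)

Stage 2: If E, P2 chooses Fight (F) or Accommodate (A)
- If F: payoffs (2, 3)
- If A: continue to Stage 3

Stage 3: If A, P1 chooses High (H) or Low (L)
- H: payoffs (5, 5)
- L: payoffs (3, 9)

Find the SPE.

SPE: (E, A, H); Outcome (5, 5)

Work:
Stage 3: P1 chooses H (5 vs 3)
Stage 2: P2: F->3, A->5 (anticipating H). Choose A
Stage 1: P1: O->2, E->5 (anticipating A, H). Choose E
SPE path: E -> A -> H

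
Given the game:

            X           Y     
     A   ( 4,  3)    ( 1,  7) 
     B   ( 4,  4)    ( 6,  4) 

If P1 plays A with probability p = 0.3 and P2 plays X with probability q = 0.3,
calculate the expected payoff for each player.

E[P1] = 4.35, E[P2] = 4.54

Work:
E[P1] = p·q·π₁(A,X) + p·(1-q)·π₁(A,Y) + (1-p)·q·π₁(B,X) + (1-p)·(1-q)·π₁(B,Y)
= 0.3·0.3·4 + 0.3·0.7·1 + 0.7·0.3·4 + 0.7·0.7·6
= 4.35

E[P2] = 4.54 (similar calculation)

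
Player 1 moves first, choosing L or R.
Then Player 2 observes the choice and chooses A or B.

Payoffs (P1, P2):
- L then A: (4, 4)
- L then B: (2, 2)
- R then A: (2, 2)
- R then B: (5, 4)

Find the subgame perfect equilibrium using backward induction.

P1 plays R, P2 plays A after L and B after R; Payoff (5, 4)

Work:
Backward induction:
After L: P2 chooses A → P1 gets 4
After R: P2 chooses B → P1 gets 5
P1 chooses R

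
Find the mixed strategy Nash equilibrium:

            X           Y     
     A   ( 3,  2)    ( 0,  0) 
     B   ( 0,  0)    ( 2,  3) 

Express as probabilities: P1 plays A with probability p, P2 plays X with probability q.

p = 0.6, q = 0.4

Work:
Find probabilities that make opponent indifferent:
P2 chooses q to make P1 indifferent between A and B
P1 chooses p to make P2 indifferent between X and Y
Mixed NE: P1 plays (A: 0.6, B: 0.4), P2 plays (X: 0.4, Y: 0.6)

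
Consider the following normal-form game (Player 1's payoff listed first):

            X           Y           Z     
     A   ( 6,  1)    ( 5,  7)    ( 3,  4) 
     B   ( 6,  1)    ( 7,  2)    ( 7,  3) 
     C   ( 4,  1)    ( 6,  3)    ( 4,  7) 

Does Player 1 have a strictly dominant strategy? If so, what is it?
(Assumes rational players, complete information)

No strictly dominant strategy exists for Player 1

Work:
A strategy strictly dominates another if it gives a strictly higher payoff against every opponent action. Compare each pair of P1's strategies column-by-column:
  A vs B: [6 vs 6, 5 vs 7, 3 vs 7] → A does not strictly dominate B (column X: 6 ≤ 6)
  A vs C: [6 vs 4, 5 vs 6, 3 vs 4] → A does not strictly dominate C (column Y: 5 ≤ 6)
  B vs A: [6 vs 6, 7 vs 5, 7 vs 3] → B does not strictly dominate A (column X: 6 ≤ 6)
  B vs C: [6 vs 4, 7 vs 6, 7 vs 4] → B strictly dominates C
  C vs A: [4 vs 6, 6 vs 5, 4 vs 3] → C does not strictly dominate A (column X: 4 ≤ 6)
  C vs B: [4 vs 6, 6 vs 7, 4 vs 7] → C does not strictly dominate B (column X: 4 ≤ 6)
No single strategy strictly dominates all others → no strictly dominant strategy.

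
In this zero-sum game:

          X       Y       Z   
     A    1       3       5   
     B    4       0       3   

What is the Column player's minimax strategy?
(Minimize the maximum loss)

Column should play Y, value = 3

Work:
Column player minimizes Row's maximum payoff:
Column X: max payoff to Row = 4
Column Y: max payoff to Row = 3
Column Z: max payoff to Row = 5
Minimum is 3, achieved by column Y.
Minimax strategy: Y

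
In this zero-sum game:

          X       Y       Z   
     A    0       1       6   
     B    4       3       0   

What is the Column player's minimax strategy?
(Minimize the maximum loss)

Column should play Y, value = 3

Work:
Column player minimizes Row's maximum payoff:
Column X: max payoff to Row = 4
Column Y: max payoff to Row = 3
Column Z: max payoff to Row = 6
Minimum is 3, achieved by column Y.
Minimax strategy: Y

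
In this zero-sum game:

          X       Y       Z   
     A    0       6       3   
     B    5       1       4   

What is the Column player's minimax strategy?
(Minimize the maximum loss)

Column should play Z, value = 4

Work:
Column player minimizes Row's maximum payoff:
Column X: max payoff to Row = 5
Column Y: max payoff to Row = 6
Column Z: max payoff to Row = 4
Minimum is 4, achieved by column Z.
Minimax strategy: Z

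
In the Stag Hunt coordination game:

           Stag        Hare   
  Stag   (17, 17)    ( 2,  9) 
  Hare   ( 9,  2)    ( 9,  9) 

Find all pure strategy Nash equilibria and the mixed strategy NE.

Pure NE: (Stag, Stag) and (Hare, Hare); Mixed NE: p = 0.4667, q = 0.4667

Work:
Check pure NE:
(Stag, Stag): (17, 17) - no unilateral deviation beneficial
(Hare, Hare): (9, 9) - no unilateral deviation beneficial
Mixed NE: P1 plays Stag with p = 0.4667, P2 plays Stag with q = 0.4667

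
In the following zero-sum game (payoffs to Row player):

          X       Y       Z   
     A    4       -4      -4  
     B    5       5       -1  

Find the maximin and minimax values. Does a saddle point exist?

Maximin = -1, Minimax = -1, Saddle: True

Work:
Row minimums: [-4, -1] → maximin = -1
Column maximums: [5, 5, -1] → minimax = -1
Saddle point exists! Game value = -1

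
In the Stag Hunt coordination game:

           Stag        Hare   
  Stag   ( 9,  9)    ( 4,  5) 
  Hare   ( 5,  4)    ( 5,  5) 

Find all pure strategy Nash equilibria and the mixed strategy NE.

Pure NE: (Stag, Stag) and (Hare, Hare); Mixed NE: p = 0.2, q = 0.2

Work:
Check pure NE:
(Stag, Stag): (9, 9) - no unilateral deviation beneficial
(Hare, Hare): (5, 5) - no unilateral deviation beneficial
Mixed NE: P1 plays Stag with p = 0.2, P2 plays Stag with q = 0.2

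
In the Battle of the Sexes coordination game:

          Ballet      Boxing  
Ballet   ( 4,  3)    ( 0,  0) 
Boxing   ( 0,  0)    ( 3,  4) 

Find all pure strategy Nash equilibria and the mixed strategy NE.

Pure NE: (Ballet, Ballet) and (Boxing, Boxing); Mixed NE: p = 0.5714, q = 0.4286

Work:
Check pure NE:
(Ballet, Ballet): (4, 3) - no unilateral deviation beneficial
(Boxing, Boxing): (3, 4) - no unilateral deviation beneficial
Mixed NE: P1 plays Ballet with p = 0.5714, P2 plays Ballet with q = 0.4286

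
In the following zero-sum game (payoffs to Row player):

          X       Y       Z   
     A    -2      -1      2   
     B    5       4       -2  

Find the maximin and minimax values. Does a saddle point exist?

Maximin = -2, Minimax = 2, Saddle: False

Work:
Row minimums: [-2, -2] → maximin = -2
Column maximums: [5, 4, 2] → minimax = 2
No saddle point (maximin ≠ minimax). Mixed strategy needed.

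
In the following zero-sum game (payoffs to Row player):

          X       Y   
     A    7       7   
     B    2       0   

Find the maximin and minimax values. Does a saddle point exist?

Maximin = 7, Minimax = 7, Saddle: True

Work:
Row minimums: [7, 0] → maximin = 7
Column maximums: [7, 7] → minimax = 7
Saddle point exists! Game value = 7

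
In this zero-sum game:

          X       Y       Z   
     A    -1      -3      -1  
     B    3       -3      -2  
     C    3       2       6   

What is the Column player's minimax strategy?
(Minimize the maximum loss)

Column should play Y, value = 2

Work:
Column player minimizes Row's maximum payoff:
Column X: max payoff to Row = 3
Column Y: max payoff to Row = 2
Column Z: max payoff to Row = 6
Minimum is 2, achieved by column Y.
Minimax strategy: Y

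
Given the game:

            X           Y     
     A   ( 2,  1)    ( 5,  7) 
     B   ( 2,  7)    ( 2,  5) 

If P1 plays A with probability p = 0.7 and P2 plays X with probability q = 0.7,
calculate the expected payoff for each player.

E[P1] = 2.63, E[P2] = 3.88

Work:
E[P1] = p·q·π₁(A,X) + p·(1-q)·π₁(A,Y) + (1-p)·q·π₁(B,X) + (1-p)·(1-q)·π₁(B,Y)
= 0.7·0.7·2 + 0.7·0.3·5 + 0.3·0.7·2 + 0.3·0.3·2
= 2.63

E[P2] = 3.88 (similar calculation)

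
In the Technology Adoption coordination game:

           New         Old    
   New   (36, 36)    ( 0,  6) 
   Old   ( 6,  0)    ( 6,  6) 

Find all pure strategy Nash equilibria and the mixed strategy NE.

Pure NE: (New, New) and (Old, Old); Mixed NE: p = 0.1667, q = 0.1667

Work:
Check pure NE:
(New, New): (36, 36) - no unilateral deviation beneficial
(Old, Old): (6, 6) - no unilateral deviation beneficial
Mixed NE: P1 plays New with p = 0.1667, P2 plays New with q = 0.1667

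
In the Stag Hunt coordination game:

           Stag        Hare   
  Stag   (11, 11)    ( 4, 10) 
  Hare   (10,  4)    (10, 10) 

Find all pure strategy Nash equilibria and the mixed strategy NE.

Pure NE: (Stag, Stag) and (Hare, Hare); Mixed NE: p = 0.8571, q = 0.8571

Work:
Check pure NE:
(Stag, Stag): (11, 11) - no unilateral deviation beneficial
(Hare, Hare): (10, 10) - no unilateral deviation beneficial
Mixed NE: P1 plays Stag with p = 0.8571, P2 plays Stag with q = 0.8571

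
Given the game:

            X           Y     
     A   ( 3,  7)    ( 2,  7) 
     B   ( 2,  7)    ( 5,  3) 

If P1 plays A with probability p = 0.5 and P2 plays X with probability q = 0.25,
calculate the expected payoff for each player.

E[P1] = 3.25, E[P2] = 5.5

Work:
E[P1] = p·q·π₁(A,X) + p·(1-q)·π₁(A,Y) + (1-p)·q·π₁(B,X) + (1-p)·(1-q)·π₁(B,Y)
= 0.5·0.25·3 + 0.5·0.75·2 + 0.5·0.25·2 + 0.5·0.75·5
= 3.25

E[P2] = 5.5 (similar calculation)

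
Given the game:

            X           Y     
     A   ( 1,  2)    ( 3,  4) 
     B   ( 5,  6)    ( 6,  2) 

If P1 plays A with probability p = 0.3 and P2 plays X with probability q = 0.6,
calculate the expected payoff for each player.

E[P1] = 4.32, E[P2] = 3.92

Work:
E[P1] = p·q·π₁(A,X) + p·(1-q)·π₁(A,Y) + (1-p)·q·π₁(B,X) + (1-p)·(1-q)·π₁(B,Y)
= 0.3·0.6·1 + 0.3·0.4·3 + 0.7·0.6·5 + 0.7·0.4·6
= 4.32

E[P2] = 3.92 (similar calculation)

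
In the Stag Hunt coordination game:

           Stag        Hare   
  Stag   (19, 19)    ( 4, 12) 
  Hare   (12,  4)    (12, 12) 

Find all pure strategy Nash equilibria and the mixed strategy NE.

Pure NE: (Stag, Stag) and (Hare, Hare); Mixed NE: p = 0.5333, q = 0.5333

Work:
Check pure NE:
(Stag, Stag): (19, 19) - no unilateral deviation beneficial
(Hare, Hare): (12, 12) - no unilateral deviation beneficial
Mixed NE: P1 plays Stag with p = 0.5333, P2 plays Stag with q = 0.5333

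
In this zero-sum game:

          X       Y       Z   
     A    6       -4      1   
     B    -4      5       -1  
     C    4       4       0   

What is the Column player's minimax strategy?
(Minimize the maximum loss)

Column should play Z, value = 1

Work:
Column player minimizes Row's maximum payoff:
Column X: max payoff to Row = 6
Column Y: max payoff to Row = 5
Column Z: max payoff to Row = 1
Minimum is 1, achieved by column Z.
Minimax strategy: Z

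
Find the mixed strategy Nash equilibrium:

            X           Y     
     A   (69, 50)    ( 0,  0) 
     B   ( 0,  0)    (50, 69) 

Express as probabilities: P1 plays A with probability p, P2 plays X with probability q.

p = 0.5798, q = 0.4202

Work:
Find probabilities that make opponent indifferent:
P2 chooses q to make P1 indifferent between A and B
P1 chooses p to make P2 indifferent between X and Y
Mixed NE: P1 plays (A: 0.5798, B: 0.4202), P2 plays (X: 0.4202, Y: 0.5798)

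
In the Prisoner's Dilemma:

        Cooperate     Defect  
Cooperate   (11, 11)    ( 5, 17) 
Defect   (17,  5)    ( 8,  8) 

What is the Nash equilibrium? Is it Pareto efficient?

(Defect, Defect) is NE; not Pareto efficient

Work:
Defect dominates Cooperate for both players:
If P2 cooperates: Defect (17) > Cooperate (11)
If P2 defects: Defect (8) > Cooperate (5)
NE: (Defect, Defect) with payoff (8, 8)
But (Cooperate, Cooperate) = (11, 11) Pareto dominates (8, 8)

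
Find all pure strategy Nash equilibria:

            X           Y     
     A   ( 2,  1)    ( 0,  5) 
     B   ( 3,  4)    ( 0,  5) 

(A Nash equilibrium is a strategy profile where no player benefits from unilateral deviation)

Nash equilibrium: (A, Y), (B, Y)

Work:
Best responses:
  P1 vs X: payoffs [2, 3] → best response B (payoff 3)
  P1 vs Y: payoffs [0, 0] → best response A/B (payoff 0)
  P2 vs A: payoffs [1, 5] → best response Y (payoff 5)
  P2 vs B: payoffs [4, 5] → best response Y (payoff 5)
Mutual best responses: (A,Y), (B,Y) → Nash equilibria.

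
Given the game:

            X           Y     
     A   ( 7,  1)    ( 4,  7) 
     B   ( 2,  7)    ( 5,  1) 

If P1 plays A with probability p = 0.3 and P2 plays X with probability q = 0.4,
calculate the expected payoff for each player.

E[P1] = 4.22, E[P2] = 3.76

Work:
E[P1] = p·q·π₁(A,X) + p·(1-q)·π₁(A,Y) + (1-p)·q·π₁(B,X) + (1-p)·(1-q)·π₁(B,Y)
= 0.3·0.4·7 + 0.3·0.6·4 + 0.7·0.4·2 + 0.7·0.6·5
= 4.22

E[P2] = 3.76 (similar calculation)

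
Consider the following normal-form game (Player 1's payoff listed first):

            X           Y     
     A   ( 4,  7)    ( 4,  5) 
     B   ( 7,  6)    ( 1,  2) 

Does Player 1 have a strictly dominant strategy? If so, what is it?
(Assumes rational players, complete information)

No strictly dominant strategy exists for Player 1

Work:
A strategy strictly dominates another if it gives a strictly higher payoff against every opponent action. Compare each pair of P1's strategies column-by-column:
  A vs B: [4 vs 7, 4 vs 1] → A does not strictly dominate B (column X: 4 ≤ 7)
  B vs A: [7 vs 4, 1 vs 4] → B does not strictly dominate A (column Y: 1 ≤ 4)
No single strategy strictly dominates all others → no strictly dominant strategy.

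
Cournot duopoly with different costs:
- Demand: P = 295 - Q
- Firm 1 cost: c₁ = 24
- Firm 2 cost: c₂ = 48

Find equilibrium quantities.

q₁* = 98.33, q₂* = 74.33

Work:
Reaction: q₁ = (295 - 24 - q₂)/2
Reaction: q₂ = (295 - 48 - q₁)/2
Solve simultaneously:
q₁* = (295 - 2×24 + 48)/3 = 98.33
q₂* = (295 - 2×48 + 24)/3 = 74.33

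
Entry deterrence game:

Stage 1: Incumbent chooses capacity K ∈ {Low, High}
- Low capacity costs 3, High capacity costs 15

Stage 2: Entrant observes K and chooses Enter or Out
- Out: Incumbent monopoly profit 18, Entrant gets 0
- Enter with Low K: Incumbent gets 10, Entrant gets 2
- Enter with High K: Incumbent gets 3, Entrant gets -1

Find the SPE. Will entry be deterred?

SPE: (Low, Enter|Low, Out|High); Entry not deterred. Incumbent net profit = 7, Entrant gets 2

Work:
After Low K: Entrant enters (2 > 0)
After High K: Entrant stays out (-1 < 0)
Incumbent: Low → 10−3=7, High → 18−15=3
Incumbent chooses Low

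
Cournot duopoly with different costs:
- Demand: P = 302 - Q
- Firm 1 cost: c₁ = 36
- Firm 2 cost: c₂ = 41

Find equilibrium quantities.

q₁* = 90.33, q₂* = 85.33

Work:
Reaction: q₁ = (302 - 36 - q₂)/2
Reaction: q₂ = (302 - 41 - q₁)/2
Solve simultaneously:
q₁* = (302 - 2×36 + 41)/3 = 90.33
q₂* = (302 - 2×41 + 36)/3 = 85.33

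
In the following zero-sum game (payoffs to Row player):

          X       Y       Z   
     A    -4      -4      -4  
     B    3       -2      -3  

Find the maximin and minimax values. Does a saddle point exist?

Maximin = -3, Minimax = -3, Saddle: True

Work:
Row minimums: [-4, -3] → maximin = -3
Column maximums: [3, -2, -3] → minimax = -3
Saddle point exists! Game value = -3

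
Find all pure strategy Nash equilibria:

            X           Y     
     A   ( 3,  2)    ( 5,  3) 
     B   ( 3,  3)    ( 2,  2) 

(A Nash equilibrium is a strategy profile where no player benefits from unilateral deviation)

Nash equilibrium: (A, Y), (B, X)

Work:
Best responses:
  P1 vs X: payoffs [3, 3] → best response A/B (payoff 3)
  P1 vs Y: payoffs [5, 2] → best response A (payoff 5)
  P2 vs A: payoffs [2, 3] → best response Y (payoff 3)
  P2 vs B: payoffs [3, 2] → best response X (payoff 3)
Mutual best responses: (A,Y), (B,X) → Nash equilibria.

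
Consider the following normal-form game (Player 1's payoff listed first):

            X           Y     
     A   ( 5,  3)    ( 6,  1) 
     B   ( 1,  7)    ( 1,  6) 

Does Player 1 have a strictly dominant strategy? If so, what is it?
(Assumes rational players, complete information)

Yes, Player 1's strictly dominant strategy is A

Work:
A strategy strictly dominates another if it gives a strictly higher payoff against every opponent action. Compare each pair of P1's strategies column-by-column:
  A vs B: [5 vs 1, 6 vs 1] → A strictly dominates B
  B vs A: [1 vs 5, 1 vs 6] → B does not strictly dominate A (column X: 1 ≤ 5)
A strictly dominates every other strategy → strictly dominant.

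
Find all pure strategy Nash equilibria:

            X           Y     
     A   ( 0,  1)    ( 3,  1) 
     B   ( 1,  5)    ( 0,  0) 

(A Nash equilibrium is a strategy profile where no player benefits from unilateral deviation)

Nash equilibrium: (A, Y), (B, X)

Work:
Best responses:
  P1 vs X: payoffs [0, 1] → best response B (payoff 1)
  P1 vs Y: payoffs [3, 0] → best response A (payoff 3)
  P2 vs A: payoffs [1, 1] → best response X/Y (payoff 1)
  P2 vs B: payoffs [5, 0] → best response X (payoff 5)
Mutual best responses: (A,Y), (B,X) → Nash equilibria.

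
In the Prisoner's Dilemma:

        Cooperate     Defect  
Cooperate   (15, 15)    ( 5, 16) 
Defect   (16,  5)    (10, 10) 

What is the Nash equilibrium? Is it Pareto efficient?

(Defect, Defect) is NE; not Pareto efficient

Work:
Defect dominates Cooperate for both players:
If P2 cooperates: Defect (16) > Cooperate (15)
If P2 defects: Defect (10) > Cooperate (5)
NE: (Defect, Defect) with payoff (10, 10)
But (Cooperate, Cooperate) = (15, 15) Pareto dominates (10, 10)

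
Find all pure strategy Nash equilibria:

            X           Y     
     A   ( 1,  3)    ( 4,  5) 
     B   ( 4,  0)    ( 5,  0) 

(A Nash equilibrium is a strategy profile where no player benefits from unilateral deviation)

Nash equilibrium: (B, X), (B, Y)

Work:
Best responses:
  P1 vs X: payoffs [1, 4] → best response B (payoff 4)
  P1 vs Y: payoffs [4, 5] → best response B (payoff 5)
  P2 vs A: payoffs [3, 5] → best response Y (payoff 5)
  P2 vs B: payoffs [0, 0] → best response X/Y (payoff 0)
Mutual best responses: (B,X), (B,Y) → Nash equilibria.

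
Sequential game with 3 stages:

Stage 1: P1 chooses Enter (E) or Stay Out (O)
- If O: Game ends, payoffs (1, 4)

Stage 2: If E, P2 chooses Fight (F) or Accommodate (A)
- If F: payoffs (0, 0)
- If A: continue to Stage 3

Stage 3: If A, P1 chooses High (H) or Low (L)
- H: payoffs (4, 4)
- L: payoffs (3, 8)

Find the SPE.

SPE: (E, A, H); Outcome (4, 4)

Work:
Stage 3: P1 chooses H (4 vs 3)
Stage 2: P2: F->0, A->4 (anticipating H). Choose A
Stage 1: P1: O->1, E->4 (anticipating A, H). Choose E
SPE path: E -> A -> H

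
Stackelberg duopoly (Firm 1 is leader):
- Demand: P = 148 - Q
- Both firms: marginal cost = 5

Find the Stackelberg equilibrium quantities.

q₁* (leader) = 71.5, q₂* (follower) = 35.75

Work:
Follower's reaction: q₂ = (a - c - q₁)/2
Leader substitutes: π₁ = q₁·(a - q₁ - (a-c-q₁)/2 - c)
FOC: q₁* = (148 - 5)/2 = 71.50
Then: q₂* = (148 - 5 - 71.5)/2 = 35.75
Leader has first-mover advantage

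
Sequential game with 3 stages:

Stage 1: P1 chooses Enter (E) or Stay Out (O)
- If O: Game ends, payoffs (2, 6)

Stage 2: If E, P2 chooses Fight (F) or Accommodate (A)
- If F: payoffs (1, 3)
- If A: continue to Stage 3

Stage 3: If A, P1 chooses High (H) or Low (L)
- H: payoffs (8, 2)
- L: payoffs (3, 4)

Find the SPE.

SPE: (O, F, H); Outcome (2, 6)

Work:
Stage 3: P1 chooses H (8 vs 3)
Stage 2: P2: F->3, A->2 (anticipating H). Choose F
Stage 1: P1: O->2, E->1 (anticipating F, H). Choose O
SPE path: O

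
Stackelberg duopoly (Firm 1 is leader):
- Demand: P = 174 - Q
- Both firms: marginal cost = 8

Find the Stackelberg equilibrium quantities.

q₁* (leader) = 83.0, q₂* (follower) = 41.5

Work:
Follower's reaction: q₂ = (a - c - q₁)/2
Leader substitutes: π₁ = q₁·(a - q₁ - (a-c-q₁)/2 - c)
FOC: q₁* = (174 - 8)/2 = 83.00
Then: q₂* = (174 - 8 - 83.0)/2 = 41.50
Leader has first-mover advantage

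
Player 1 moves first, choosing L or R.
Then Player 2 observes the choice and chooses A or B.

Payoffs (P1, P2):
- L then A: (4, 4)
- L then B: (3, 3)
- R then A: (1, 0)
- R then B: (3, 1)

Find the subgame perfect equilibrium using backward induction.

P1 plays L, P2 plays A after L and B after R; Payoff (4, 4)

Work:
Backward induction:
After L: P2 chooses A → P1 gets 4
After R: P2 chooses B → P1 gets 3
P1 chooses L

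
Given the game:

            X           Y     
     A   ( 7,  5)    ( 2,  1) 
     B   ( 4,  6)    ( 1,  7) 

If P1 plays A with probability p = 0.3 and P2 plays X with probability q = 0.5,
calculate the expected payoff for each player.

E[P1] = 3.1, E[P2] = 5.45

Work:
E[P1] = p·q·π₁(A,X) + p·(1-q)·π₁(A,Y) + (1-p)·q·π₁(B,X) + (1-p)·(1-q)·π₁(B,Y)
= 0.3·0.5·7 + 0.3·0.5·2 + 0.7·0.5·4 + 0.7·0.5·1
= 3.1

E[P2] = 5.45 (similar calculation)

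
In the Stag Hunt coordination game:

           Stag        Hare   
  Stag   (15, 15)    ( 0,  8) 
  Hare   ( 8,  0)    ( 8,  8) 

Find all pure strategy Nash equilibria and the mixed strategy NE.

Pure NE: (Stag, Stag) and (Hare, Hare); Mixed NE: p = 0.5333, q = 0.5333

Work:
Check pure NE:
(Stag, Stag): (15, 15) - no unilateral deviation beneficial
(Hare, Hare): (8, 8) - no unilateral deviation beneficial
Mixed NE: P1 plays Stag with p = 0.5333, P2 plays Stag with q = 0.5333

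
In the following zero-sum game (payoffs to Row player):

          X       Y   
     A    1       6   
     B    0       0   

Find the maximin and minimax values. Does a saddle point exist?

Maximin = 1, Minimax = 1, Saddle: True

Work:
Row minimums: [1, 0] → maximin = 1
Column maximums: [1, 6] → minimax = 1
Saddle point exists! Game value = 1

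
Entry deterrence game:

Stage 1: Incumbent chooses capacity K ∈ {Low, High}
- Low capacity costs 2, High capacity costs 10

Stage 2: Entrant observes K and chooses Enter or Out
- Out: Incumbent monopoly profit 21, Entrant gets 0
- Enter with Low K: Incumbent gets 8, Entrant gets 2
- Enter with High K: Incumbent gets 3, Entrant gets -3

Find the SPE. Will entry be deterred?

SPE: (High, Enter|Low, Out|High); Entry deterred. Incumbent net profit = 11

Work:
After Low K: Entrant enters (2 > 0)
After High K: Entrant stays out (-3 < 0)
Incumbent: Low → 8−2=6, High → 21−10=11
Incumbent chooses High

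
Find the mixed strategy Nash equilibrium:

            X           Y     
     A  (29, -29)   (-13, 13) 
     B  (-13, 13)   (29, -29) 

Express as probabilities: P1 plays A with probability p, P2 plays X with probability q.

p = 0.5, q = 0.5

Work:
Find probabilities that make opponent indifferent:
P2 chooses q to make P1 indifferent between A and B
P1 chooses p to make P2 indifferent between X and Y
Mixed NE: P1 plays (A: 0.5, B: 0.5), P2 plays (X: 0.5, Y: 0.5)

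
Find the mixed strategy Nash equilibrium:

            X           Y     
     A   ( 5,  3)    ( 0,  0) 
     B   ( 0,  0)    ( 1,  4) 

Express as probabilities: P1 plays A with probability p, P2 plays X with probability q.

p = 0.5714, q = 0.1667

Work:
Find probabilities that make opponent indifferent:
P2 chooses q to make P1 indifferent between A and B
P1 chooses p to make P2 indifferent between X and Y
Mixed NE: P1 plays (A: 0.5714, B: 0.4286), P2 plays (X: 0.1667, Y: 0.8333)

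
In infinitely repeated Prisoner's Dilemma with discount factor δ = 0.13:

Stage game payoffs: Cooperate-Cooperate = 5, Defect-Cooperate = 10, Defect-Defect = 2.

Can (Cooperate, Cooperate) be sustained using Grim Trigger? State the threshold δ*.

δ* = 0.625; since δ = 0.13 < 0.625, cooperation cannot be sustained

Work:
For Grim Trigger:
Cooperate forever: 5/(1-δ)
Defect then punished: 10 + 2·δ/(1-δ)
Need: 5/(1-δ) ≥ 10 + 2·δ/(1-δ)
Solving: δ ≥ (T-R)/(T-P) = (10-5)/(10-2) = 0.625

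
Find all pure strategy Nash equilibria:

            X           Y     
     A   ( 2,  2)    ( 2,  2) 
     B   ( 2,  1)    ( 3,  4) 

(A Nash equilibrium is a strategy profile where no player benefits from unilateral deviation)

Nash equilibrium: (A, X), (B, Y)

Work:
Best responses:
  P1 vs X: payoffs [2, 2] → best response A/B (payoff 2)
  P1 vs Y: payoffs [2, 3] → best response B (payoff 3)
  P2 vs A: payoffs [2, 2] → best response X/Y (payoff 2)
  P2 vs B: payoffs [1, 4] → best response Y (payoff 4)
Mutual best responses: (A,X), (B,Y) → Nash equilibria.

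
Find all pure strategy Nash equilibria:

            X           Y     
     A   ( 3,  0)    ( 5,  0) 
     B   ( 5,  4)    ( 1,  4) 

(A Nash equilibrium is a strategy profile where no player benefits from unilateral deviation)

Nash equilibrium: (A, Y), (B, X)

Work:
Best responses:
  P1 vs X: payoffs [3, 5] → best response B (payoff 5)
  P1 vs Y: payoffs [5, 1] → best response A (payoff 5)
  P2 vs A: payoffs [0, 0] → best response X/Y (payoff 0)
  P2 vs B: payoffs [4, 4] → best response X/Y (payoff 4)
Mutual best responses: (A,Y), (B,X) → Nash equilibria.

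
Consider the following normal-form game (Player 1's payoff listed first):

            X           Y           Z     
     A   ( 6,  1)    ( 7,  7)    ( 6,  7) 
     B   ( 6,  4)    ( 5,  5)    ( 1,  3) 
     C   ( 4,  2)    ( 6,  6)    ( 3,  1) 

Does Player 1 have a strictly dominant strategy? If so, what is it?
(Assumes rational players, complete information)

No strictly dominant strategy exists for Player 1

Work:
A strategy strictly dominates another if it gives a strictly higher payoff against every opponent action. Compare each pair of P1's strategies column-by-column:
  A vs B: [6 vs 6, 7 vs 5, 6 vs 1] → A does not strictly dominate B (column X: 6 ≤ 6)
  A vs C: [6 vs 4, 7 vs 6, 6 vs 3] → A strictly dominates C
  B vs A: [6 vs 6, 5 vs 7, 1 vs 6] → B does not strictly dominate A (column X: 6 ≤ 6)
  B vs C: [6 vs 4, 5 vs 6, 1 vs 3] → B does not strictly dominate C (column Y: 5 ≤ 6)
  C vs A: [4 vs 6, 6 vs 7, 3 vs 6] → C does not strictly dominate A (column X: 4 ≤ 6)
  C vs B: [4 vs 6, 6 vs 5, 3 vs 1] → C does not strictly dominate B (column X: 4 ≤ 6)
No single strategy strictly dominates all others → no strictly dominant strategy.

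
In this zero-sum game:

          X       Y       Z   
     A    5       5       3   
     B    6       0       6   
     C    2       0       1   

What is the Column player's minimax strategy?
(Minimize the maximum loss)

Column should play Y, value = 5

Work:
Column player minimizes Row's maximum payoff:
Column X: max payoff to Row = 6
Column Y: max payoff to Row = 5
Column Z: max payoff to Row = 6
Minimum is 5, achieved by column Y.
Minimax strategy: Y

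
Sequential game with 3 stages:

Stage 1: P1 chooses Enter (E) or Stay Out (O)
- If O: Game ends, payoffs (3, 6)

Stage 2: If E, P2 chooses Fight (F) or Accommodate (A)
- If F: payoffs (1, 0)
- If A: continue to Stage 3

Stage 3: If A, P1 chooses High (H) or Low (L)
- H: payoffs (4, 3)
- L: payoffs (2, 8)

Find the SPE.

SPE: (E, A, H); Outcome (4, 3)

Work:
Stage 3: P1 chooses H (4 vs 2)
Stage 2: P2: F->0, A->3 (anticipating H). Choose A
Stage 1: P1: O->3, E->4 (anticipating A, H). Choose E
SPE path: E -> A -> H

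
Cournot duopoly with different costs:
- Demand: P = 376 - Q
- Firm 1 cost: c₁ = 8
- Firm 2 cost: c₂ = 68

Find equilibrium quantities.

q₁* = 142.67, q₂* = 82.67

Work:
Reaction: q₁ = (376 - 8 - q₂)/2
Reaction: q₂ = (376 - 68 - q₁)/2
Solve simultaneously:
q₁* = (376 - 2×8 + 68)/3 = 142.67
q₂* = (376 - 2×68 + 8)/3 = 82.67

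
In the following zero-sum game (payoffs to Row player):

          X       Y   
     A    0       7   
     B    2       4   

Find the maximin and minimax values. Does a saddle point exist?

Maximin = 2, Minimax = 2, Saddle: True

Work:
Row minimums: [0, 2] → maximin = 2
Column maximums: [2, 7] → minimax = 2
Saddle point exists! Game value = 2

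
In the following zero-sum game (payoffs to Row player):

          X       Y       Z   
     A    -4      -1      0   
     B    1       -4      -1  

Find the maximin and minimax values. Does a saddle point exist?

Maximin = -4, Minimax = -1, Saddle: False

Work:
Row minimums: [-4, -4] → maximin = -4
Column maximums: [1, -1, 0] → minimax = -1
No saddle point (maximin ≠ minimax). Mixed strategy needed.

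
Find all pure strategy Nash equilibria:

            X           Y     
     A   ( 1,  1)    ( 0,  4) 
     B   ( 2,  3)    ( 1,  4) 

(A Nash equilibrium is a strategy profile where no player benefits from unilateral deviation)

Nash equilibrium: (B, Y)

Work:
Best responses:
  P1 vs X: payoffs [1, 2] → best response B (payoff 2)
  P1 vs Y: payoffs [0, 1] → best response B (payoff 1)
  P2 vs A: payoffs [1, 4] → best response Y (payoff 4)
  P2 vs B: payoffs [3, 4] → best response Y (payoff 4)
Mutual best responses: (B,Y) → Nash equilibria.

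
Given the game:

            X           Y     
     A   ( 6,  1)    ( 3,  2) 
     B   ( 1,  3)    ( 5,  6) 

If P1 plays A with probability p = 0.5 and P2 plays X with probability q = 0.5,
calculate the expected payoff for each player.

E[P1] = 3.75, E[P2] = 3.0

Work:
E[P1] = p·q·π₁(A,X) + p·(1-q)·π₁(A,Y) + (1-p)·q·π₁(B,X) + (1-p)·(1-q)·π₁(B,Y)
= 0.5·0.5·6 + 0.5·0.5·3 + 0.5·0.5·1 + 0.5·0.5·5
= 3.75

E[P2] = 3.0 (similar calculation)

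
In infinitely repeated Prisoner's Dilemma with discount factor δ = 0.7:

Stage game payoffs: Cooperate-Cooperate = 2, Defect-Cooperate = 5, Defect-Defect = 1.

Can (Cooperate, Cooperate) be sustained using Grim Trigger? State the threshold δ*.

δ* = 0.75; since δ = 0.7 < 0.75, cooperation cannot be sustained

Work:
For Grim Trigger:
Cooperate forever: 2/(1-δ)
Defect then punished: 5 + 1·δ/(1-δ)
Need: 2/(1-δ) ≥ 5 + 1·δ/(1-δ)
Solving: δ ≥ (T-R)/(T-P) = (5-2)/(5-1) = 0.75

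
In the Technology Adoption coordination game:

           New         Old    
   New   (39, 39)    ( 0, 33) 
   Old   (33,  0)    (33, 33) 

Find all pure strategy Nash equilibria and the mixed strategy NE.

Pure NE: (New, New) and (Old, Old); Mixed NE: p = 0.8462, q = 0.8462

Work:
Check pure NE:
(New, New): (39, 39) - no unilateral deviation beneficial
(Old, Old): (33, 33) - no unilateral deviation beneficial
Mixed NE: P1 plays New with p = 0.8462, P2 plays New with q = 0.8462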